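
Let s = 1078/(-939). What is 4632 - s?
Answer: 4350526/939 ≈ 4633.1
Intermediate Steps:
s = -1078/939 (s = 1078*(-1/939) = -1078/939 ≈ -1.1480)
4632 - s = 4632 - 1*(-1078/939) = 4632 + 1078/939 = 4350526/939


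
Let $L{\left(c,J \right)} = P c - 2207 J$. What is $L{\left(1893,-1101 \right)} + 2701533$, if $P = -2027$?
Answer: $1294329$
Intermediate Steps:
$L{\left(c,J \right)} = - 2207 J - 2027 c$ ($L{\left(c,J \right)} = - 2027 c - 2207 J = - 2207 J - 2027 c$)
$L{\left(1893,-1101 \right)} + 2701533 = \left(\left(-2207\right) \left(-1101\right) - 3837111\right) + 2701533 = \left(2429907 - 3837111\right) + 2701533 = -1407204 + 2701533 = 1294329$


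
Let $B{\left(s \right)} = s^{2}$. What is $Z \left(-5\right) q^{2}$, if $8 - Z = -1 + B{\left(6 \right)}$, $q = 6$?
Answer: $4860$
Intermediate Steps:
$Z = -27$ ($Z = 8 - \left(-1 + 6^{2}\right) = 8 - \left(-1 + 36\right) = 8 - 35 = -27$)
$Z \left(-5\right) q^{2} = \left(-27\right) \left(-5\right) 6^{2} = 135 \cdot 36 = 4860$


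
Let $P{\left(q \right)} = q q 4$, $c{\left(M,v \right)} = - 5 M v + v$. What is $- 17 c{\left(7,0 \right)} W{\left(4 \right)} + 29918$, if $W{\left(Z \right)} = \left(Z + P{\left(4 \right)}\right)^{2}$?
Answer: $29918$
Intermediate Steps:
$c{\left(M,v \right)} = v - 5 M v$ ($c{\left(M,v \right)} = - 5 M v + v = v - 5 M v$)
$P{\left(q \right)} = 4 q^{2}$ ($P{\left(q \right)} = q^{2} \cdot 4 = 4 q^{2}$)
$W{\left(Z \right)} = \left(64 + Z\right)^{2}$ ($W{\left(Z \right)} = \left(Z + 4 \cdot 4^{2}\right)^{2} = \left(Z + 4 \cdot 16\right)^{2} = \left(Z + 64\right)^{2} = \left(64 + Z\right)^{2}$)
$- 17 c{\left(7,0 \right)} W{\left(4 \right)} + 29918 = - 17 \cdot 0 \left(1 - 35\right) \left(64 + 4\right)^{2} + 29918 = - 17 \cdot 0 \left(1 - 35\right) 68^{2} + 29918 = - 17 \cdot 0 \left(-34\right) 4624 + 29918 = \left(-17\right) 0 \cdot 4624 + 29918 = 0 \cdot 4624 + 29918 = 0 + 29918 = 29918$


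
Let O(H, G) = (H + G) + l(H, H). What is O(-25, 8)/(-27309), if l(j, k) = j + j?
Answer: 67/27309 ≈ 0.0024534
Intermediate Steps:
l(j, k) = 2*j
O(H, G) = G + 3*H (O(H, G) = (H + G) + 2*H = (G + H) + 2*H = G + 3*H)
O(-25, 8)/(-27309) = (8 + 3*(-25))/(-27309) = (8 - 75)*(-1/27309) = -67*(-1/27309) = 67/27309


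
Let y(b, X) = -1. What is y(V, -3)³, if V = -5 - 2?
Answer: -1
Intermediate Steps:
V = -7
y(V, -3)³ = (-1)³ = -1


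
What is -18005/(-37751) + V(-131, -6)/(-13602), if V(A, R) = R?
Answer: 40855086/85581517 ≈ 0.47738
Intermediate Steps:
-18005/(-37751) + V(-131, -6)/(-13602) = -18005/(-37751) - 6/(-13602) = -18005*(-1/37751) - 6*(-1/13602) = 18005/37751 + 1/2267 = 40855086/85581517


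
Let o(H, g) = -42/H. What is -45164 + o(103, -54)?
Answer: -4651934/103 ≈ -45164.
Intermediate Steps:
-45164 + o(103, -54) = -45164 - 42/103 = -4651934/103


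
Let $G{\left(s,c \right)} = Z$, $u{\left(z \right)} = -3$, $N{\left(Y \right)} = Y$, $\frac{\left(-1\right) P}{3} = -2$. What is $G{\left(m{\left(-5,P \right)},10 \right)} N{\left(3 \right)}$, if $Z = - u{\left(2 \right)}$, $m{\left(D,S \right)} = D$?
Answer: $9$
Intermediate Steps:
$P = 6$ ($P = \left(-3\right) \left(-2\right) = 6$)
$Z = 3$ ($Z = \left(-1\right) \left(-3\right) = 3$)
$G{\left(s,c \right)} = 3$
$G{\left(m{\left(-5,P \right)},10 \right)} N{\left(3 \right)} = 3 \cdot 3 = 9$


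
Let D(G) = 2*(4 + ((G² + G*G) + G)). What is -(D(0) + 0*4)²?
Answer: -64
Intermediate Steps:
D(G) = 8 + 2*G + 4*G² (D(G) = 2*(4 + ((G² + G²) + G)) = 2*(4 + (2*G² + G)) = 2*(4 + (G + 2*G²)) = 2*(4 + G + 2*G²) = 8 + 2*G + 4*G²)
-(D(0) + 0*4)² = -((8 + 2*0 + 4*0²) + 0*4)² = -((8 + 0 + 4*0) + 0)² = -((8 + 0 + 0) + 0)² = -(8 + 0)² = -1*8² = -1*64 = -64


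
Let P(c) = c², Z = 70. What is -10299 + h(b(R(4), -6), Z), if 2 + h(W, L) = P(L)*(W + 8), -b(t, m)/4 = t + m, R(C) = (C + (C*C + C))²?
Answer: -11143101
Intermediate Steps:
R(C) = (C² + 2*C)² (R(C) = (C + (C² + C))² = (C + (C + C²))² = (C² + 2*C)²)
b(t, m) = -4*m - 4*t (b(t, m) = -4*(t + m) = -4*(m + t) = -4*m - 4*t)
h(W, L) = -2 + L²*(8 + W) (h(W, L) = -2 + L²*(W + 8) = -2 + L²*(8 + W))
-10299 + h(b(R(4), -6), Z) = -10299 + (-2 + 8*70² + (-4*(-6) - 4*4²*(2 + 4)²)*70²) = -10299 + (-2 + 8*4900 + (24 - 64*6²)*4900) = -10299 + (-2 + 39200 + (24 - 64*36)*4900) = -10299 + (-2 + 39200 + (24 - 4*576)*4900) = -10299 + (-2 + 39200 + (24 - 2304)*4900) = -10299 + (-2 + 39200 - 2280*4900) = -10299 + (-2 + 39200 - 11172000) = -10299 - 11132802 = -11143101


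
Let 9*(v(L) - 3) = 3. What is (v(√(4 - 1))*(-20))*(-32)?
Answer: 6400/3 ≈ 2133.3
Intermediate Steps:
v(L) = 10/3 (v(L) = 3 + (⅑)*3 = 3 + ⅓ = 10/3)
(v(√(4 - 1))*(-20))*(-32) = ((10/3)*(-20))*(-32) = -200/3*(-32) = 6400/3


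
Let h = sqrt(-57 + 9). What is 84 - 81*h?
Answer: 84 - 324*I*sqrt(3) ≈ 84.0 - 561.18*I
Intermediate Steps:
h = 4*I*sqrt(3) (h = sqrt(-48) = 4*I*sqrt(3) ≈ 6.9282*I)
84 - 81*h = 84 - 324*I*sqrt(3)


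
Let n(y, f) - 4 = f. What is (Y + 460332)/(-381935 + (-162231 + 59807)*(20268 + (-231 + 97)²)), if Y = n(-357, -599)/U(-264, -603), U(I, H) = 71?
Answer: -32682977/277996020681 ≈ -0.00011757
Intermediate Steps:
n(y, f) = 4 + f
Y = -595/71 (Y = (4 - 599)/71 = -595*1/71 = -595/71 ≈ -8.3803)
(Y + 460332)/(-381935 + (-162231 + 59807)*(20268 + (-231 + 97)²)) = (-595/71 + 460332)/(-381935 + (-162231 + 59807)*(20268 + (-231 + 97)²)) = 32682977/(71*(-381935 - 102424*(20268 + (-134)²))) = 32682977/(71*(-381935 - 102424*(20268 + 17956))) = 32682977/(71*(-381935 - 102424*38224)) = 32682977/(71*(-381935 - 3915054976)) = (32682977/71)/(-3915436911) = (32682977/71)*(-1/3915436911) = -32682977/277996020681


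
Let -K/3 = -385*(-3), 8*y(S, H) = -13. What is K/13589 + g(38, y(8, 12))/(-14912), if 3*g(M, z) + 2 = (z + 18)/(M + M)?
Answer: -94231481855/369613842432 ≈ -0.25495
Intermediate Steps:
y(S, H) = -13/8 (y(S, H) = (⅛)*(-13) = -13/8)
K = -3465 (K = -(-1155)*(-3) = -3*1155 = -3465)
g(M, z) = -⅔ + (18 + z)/(6*M) (g(M, z) = -⅔ + ((z + 18)/(M + M))/3 = -⅔ + ((18 + z)/((2*M)))/3 = -⅔ + ((18 + z)*(1/(2*M)))/3 = -⅔ + ((18 + z)/(2*M))/3 = -⅔ + (18 + z)/(6*M))
K/13589 + g(38, y(8, 12))/(-14912) = -3465/13589 + ((⅙)*(18 - 13/8 - 4*38)/38)/(-14912) = -3465*1/13589 + ((⅙)*(1/38)*(18 - 13/8 - 152))*(-1/14912) = -3465/13589 + ((⅙)*(1/38)*(-1085/8))*(-1/14912) = -3465/13589 - 1085/1824*(-1/14912) = -3465/13589 + 1085/27199488 = -94231481855/369613842432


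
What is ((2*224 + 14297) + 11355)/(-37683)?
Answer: -2900/4187 ≈ -0.69262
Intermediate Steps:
((2*224 + 14297) + 11355)/(-37683) = ((448 + 14297) + 11355)*(-1/37683) = (14745 + 11355)*(-1/37683) = 26100*(-1/37683) = -2900/4187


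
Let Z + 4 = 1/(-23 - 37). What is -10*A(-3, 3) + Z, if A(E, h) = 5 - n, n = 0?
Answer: -3241/60 ≈ -54.017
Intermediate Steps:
Z = -241/60 (Z = -4 + 1/(-23 - 37) = -4 + 1/(-60) = -4 - 1/60 = -241/60 ≈ -4.0167)
A(E, h) = 5 (A(E, h) = 5 - 1*0 = 5 + 0 = 5)
-10*A(-3, 3) + Z = -10*5 - 241/60 = -50 - 241/60 = -3241/60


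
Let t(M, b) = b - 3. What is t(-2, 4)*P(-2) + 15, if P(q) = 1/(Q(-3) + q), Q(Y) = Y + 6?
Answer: 16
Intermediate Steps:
Q(Y) = 6 + Y
P(q) = 1/(3 + q) (P(q) = 1/((6 - 3) + q) = 1/(3 + q))
t(M, b) = -3 + b
t(-2, 4)*P(-2) + 15 = (-3 + 4)/(3 - 2) + 15 = 1/1 + 15 = 1*1 + 15 = 1 + 15 = 16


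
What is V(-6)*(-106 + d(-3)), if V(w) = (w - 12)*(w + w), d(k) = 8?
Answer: -21168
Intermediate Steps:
V(w) = 2*w*(-12 + w) (V(w) = (-12 + w)*(2*w) = 2*w*(-12 + w))
V(-6)*(-106 + d(-3)) = (2*(-6)*(-12 - 6))*(-106 + 8) = (2*(-6)*(-18))*(-98) = 216*(-98) = -21168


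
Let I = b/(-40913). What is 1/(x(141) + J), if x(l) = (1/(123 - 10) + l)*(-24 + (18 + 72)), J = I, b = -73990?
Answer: 4623169/43034271842 ≈ 0.00010743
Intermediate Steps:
I = 73990/40913 (I = -73990/(-40913) = -73990*(-1/40913) = 73990/40913 ≈ 1.8085)
J = 73990/40913 ≈ 1.8085
x(l) = 66/113 + 66*l (x(l) = (1/113 + l)*(-24 + 90) = (1/113 + l)*66 = 66/113 + 66*l)
1/(x(141) + J) = 1/((66/113 + 66*141) + 73990/40913) = 1/((66/113 + 9306) + 73990/40913) = 1/(1051644/113 + 73990/40913) = 1/(43034271842/4623169) = 4623169/43034271842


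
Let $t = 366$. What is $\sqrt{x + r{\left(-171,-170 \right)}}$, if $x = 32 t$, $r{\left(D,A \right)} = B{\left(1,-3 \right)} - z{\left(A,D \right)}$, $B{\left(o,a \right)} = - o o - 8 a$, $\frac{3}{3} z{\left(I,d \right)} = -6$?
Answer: $\sqrt{11741} \approx 108.36$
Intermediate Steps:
$z{\left(I,d \right)} = -6$
$B{\left(o,a \right)} = - o^{2} - 8 a$
$r{\left(D,A \right)} = 29$ ($r{\left(D,A \right)} = \left(- 1^{2} - -24\right) - -6 = \left(\left(-1\right) 1 + 24\right) + 6 = \left(-1 + 24\right) + 6 = 23 + 6 = 29$)
$x = 11712$ ($x = 32 \cdot 366 = 11712$)
$\sqrt{x + r{\left(-171,-170 \right)}} = \sqrt{11712 + 29} = \sqrt{11741}$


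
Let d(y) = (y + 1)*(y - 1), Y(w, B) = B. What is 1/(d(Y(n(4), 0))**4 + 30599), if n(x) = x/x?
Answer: 1/30600 ≈ 3.2680e-5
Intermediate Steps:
n(x) = 1
d(y) = (1 + y)*(-1 + y)
1/(d(Y(n(4), 0))**4 + 30599) = 1/((-1 + 0**2)**4 + 30599) = 1/((-1 + 0)**4 + 30599) = 1/((-1)**4 + 30599) = 1/(1 + 30599) = 1/30600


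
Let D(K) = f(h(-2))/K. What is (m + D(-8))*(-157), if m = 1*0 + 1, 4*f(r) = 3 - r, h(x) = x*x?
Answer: -5181/32 ≈ -161.91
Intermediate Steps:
h(x) = x²
f(r) = ¾ - r/4 (f(r) = (3 - r)/4 = ¾ - r/4)
m = 1 (m = 0 + 1 = 1)
D(K) = -1/(4*K) (D(K) = (¾ - ¼*(-2)²)/K = (¾ - ¼*4)/K = (¾ - 1)/K = -1/(4*K))
(m + D(-8))*(-157) = (1 - ¼/(-8))*(-157) = (1 - ¼*(-⅛))*(-157) = (1 + 1/32)*(-157) = (33/32)*(-157) = -5181/32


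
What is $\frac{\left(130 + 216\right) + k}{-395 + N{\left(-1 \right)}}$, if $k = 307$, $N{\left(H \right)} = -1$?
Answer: $- \frac{653}{396} \approx -1.649$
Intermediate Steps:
$\frac{\left(130 + 216\right) + k}{-395 + N{\left(-1 \right)}} = \frac{\left(130 + 216\right) + 307}{-395 - 1} = \frac{346 + 307}{-396} = 653 \left(- \frac{1}{396}\right) = - \frac{653}{396}$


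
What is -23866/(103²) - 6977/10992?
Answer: -336354065/116614128 ≈ -2.8843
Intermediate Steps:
-23866/(103²) - 6977/10992 = -23866/10609 - 6977*1/10992 = -23866*1/10609 - 6977/10992 = -23866/10609 - 6977/10992 = -336354065/116614128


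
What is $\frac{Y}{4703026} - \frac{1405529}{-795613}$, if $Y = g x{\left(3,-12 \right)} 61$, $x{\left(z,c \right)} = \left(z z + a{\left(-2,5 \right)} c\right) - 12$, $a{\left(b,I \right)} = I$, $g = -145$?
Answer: $\frac{7053582840809}{3741788624938} \approx 1.8851$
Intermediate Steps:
$x{\left(z,c \right)} = -12 + z^{2} + 5 c$ ($x{\left(z,c \right)} = \left(z z + 5 c\right) - 12 = \left(z^{2} + 5 c\right) - 12 = -12 + z^{2} + 5 c$)
$Y = 557235$ ($Y = - 145 \left(-12 + 3^{2} + 5 \left(-12\right)\right) 61 = - 145 \left(-12 + 9 - 60\right) 61 = \left(-145\right) \left(-63\right) 61 = 9135 \cdot 61 = 557235$)
$\frac{Y}{4703026} - \frac{1405529}{-795613} = \frac{557235}{4703026} - \frac{1405529}{-795613} = 557235 \cdot \frac{1}{4703026} - - \frac{1405529}{795613} = \frac{557235}{4703026} + \frac{1405529}{795613} = \frac{7053582840809}{3741788624938}$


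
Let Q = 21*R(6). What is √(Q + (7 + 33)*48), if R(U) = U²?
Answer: 2*√669 ≈ 51.730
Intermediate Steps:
Q = 756 (Q = 21*6² = 21*36 = 756)
√(Q + (7 + 33)*48) = √(756 + (7 + 33)*48) = √(756 + 40*48) = √(756 + 1920) = √2676 = 2*√669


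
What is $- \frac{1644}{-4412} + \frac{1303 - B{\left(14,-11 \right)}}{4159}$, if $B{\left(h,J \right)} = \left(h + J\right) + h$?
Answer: $\frac{3127807}{4587377} \approx 0.68183$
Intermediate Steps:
$B{\left(h,J \right)} = J + 2 h$ ($B{\left(h,J \right)} = \left(J + h\right) + h = J + 2 h$)
$- \frac{1644}{-4412} + \frac{1303 - B{\left(14,-11 \right)}}{4159} = - \frac{1644}{-4412} + \frac{1303 - \left(-11 + 2 \cdot 14\right)}{4159} = \left(-1644\right) \left(- \frac{1}{4412}\right) + \left(1303 - \left(-11 + 28\right)\right) \frac{1}{4159} = \frac{411}{1103} + \left(1303 - 17\right) \frac{1}{4159} = \frac{411}{1103} + 1286 \cdot \frac{1}{4159} = \frac{411}{1103} + \frac{1286}{4159} = \frac{3127807}{4587377}$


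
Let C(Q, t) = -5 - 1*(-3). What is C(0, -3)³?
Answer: -8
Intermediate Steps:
C(Q, t) = -2 (C(Q, t) = -5 + 3 = -2)
C(0, -3)³ = (-2)³ = -8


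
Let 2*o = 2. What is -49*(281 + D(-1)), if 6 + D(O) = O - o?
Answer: -13377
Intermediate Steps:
o = 1 (o = (½)*2 = 1)
D(O) = -7 + O (D(O) = -6 + (O - 1*1) = -6 + (O - 1) = -6 + (-1 + O) = -7 + O)
-49*(281 + D(-1)) = -49*(281 + (-7 - 1)) = -49*(281 - 8) = -49*273 = -13377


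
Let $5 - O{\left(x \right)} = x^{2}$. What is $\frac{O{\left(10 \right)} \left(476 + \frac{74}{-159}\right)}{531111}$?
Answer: $- \frac{7182950}{84446649} \approx -0.085059$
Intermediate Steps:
$O{\left(x \right)} = 5 - x^{2}$
$\frac{O{\left(10 \right)} \left(476 + \frac{74}{-159}\right)}{531111} = \frac{\left(5 - 10^{2}\right) \left(476 + \frac{74}{-159}\right)}{531111} = \left(5 - 100\right) \left(476 + 74 \left(- \frac{1}{159}\right)\right) \frac{1}{531111} = \left(5 - 100\right) \left(476 - \frac{74}{159}\right) \frac{1}{531111} = \left(-95\right) \frac{75610}{159} \cdot \frac{1}{531111} = \left(- \frac{7182950}{159}\right) \frac{1}{531111} = - \frac{7182950}{84446649}$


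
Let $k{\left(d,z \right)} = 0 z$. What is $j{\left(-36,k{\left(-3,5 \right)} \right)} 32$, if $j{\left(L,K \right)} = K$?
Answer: $0$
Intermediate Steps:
$k{\left(d,z \right)} = 0$
$j{\left(-36,k{\left(-3,5 \right)} \right)} 32 = 0 \cdot 32 = 0$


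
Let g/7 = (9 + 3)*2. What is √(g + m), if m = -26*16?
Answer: 2*I*√62 ≈ 15.748*I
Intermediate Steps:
g = 168 (g = 7*((9 + 3)*2) = 7*(12*2) = 7*24 = 168)
m = -416
√(g + m) = √(168 - 416) = √(-248) = 2*I*√62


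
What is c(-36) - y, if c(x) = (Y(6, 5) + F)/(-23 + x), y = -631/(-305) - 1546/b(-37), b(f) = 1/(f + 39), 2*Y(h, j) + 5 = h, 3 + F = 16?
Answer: 111198387/35990 ≈ 3089.7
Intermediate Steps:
F = 13 (F = -3 + 16 = 13)
Y(h, j) = -5/2 + h/2
b(f) = 1/(39 + f)
y = -942429/305 (y = -631/(-305) - 1546/(1/(39 - 37)) = -631*(-1/305) - 1546/(1/2) = 631/305 - 1546/1/2 = 631/305 - 1546*2 = 631/305 - 3092 = -942429/305 ≈ -3089.9)
c(x) = 27/(2*(-23 + x)) (c(x) = ((-5/2 + (1/2)*6) + 13)/(-23 + x) = ((-5/2 + 3) + 13)/(-23 + x) = (1/2 + 13)/(-23 + x) = 27/(2*(-23 + x)))
c(-36) - y = 27/(2*(-23 - 36)) - 1*(-942429/305) = (27/2)/(-59) + 942429/305 = (27/2)*(-1/59) + 942429/305 = -27/118 + 942429/305 = 111198387/35990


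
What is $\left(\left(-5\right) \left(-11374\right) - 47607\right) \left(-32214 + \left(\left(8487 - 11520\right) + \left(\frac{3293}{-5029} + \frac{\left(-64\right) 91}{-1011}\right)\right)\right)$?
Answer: $- \frac{1659753900527560}{5084319} \approx -3.2645 \cdot 10^{8}$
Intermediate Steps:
$\left(\left(-5\right) \left(-11374\right) - 47607\right) \left(-32214 + \left(\left(8487 - 11520\right) + \left(\frac{3293}{-5029} + \frac{\left(-64\right) 91}{-1011}\right)\right)\right) = \left(56870 - 47607\right) \left(-32214 + \left(-3033 + \left(3293 \left(- \frac{1}{5029}\right) - - \frac{5824}{1011}\right)\right)\right) = 9263 \left(-32214 + \left(-3033 + \left(- \frac{3293}{5029} + \frac{5824}{1011}\right)\right)\right) = 9263 \left(-32214 + \left(-3033 + \frac{25959673}{5084319}\right)\right) = 9263 \left(-32214 - \frac{15394779854}{5084319}\right) = 9263 \left(- \frac{179181032120}{5084319}\right) = - \frac{1659753900527560}{5084319}$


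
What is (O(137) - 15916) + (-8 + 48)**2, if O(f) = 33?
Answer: -14283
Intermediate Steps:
(O(137) - 15916) + (-8 + 48)**2 = (33 - 15916) + (-8 + 48)**2 = -15883 + 40**2 = -15883 + 1600 = -14283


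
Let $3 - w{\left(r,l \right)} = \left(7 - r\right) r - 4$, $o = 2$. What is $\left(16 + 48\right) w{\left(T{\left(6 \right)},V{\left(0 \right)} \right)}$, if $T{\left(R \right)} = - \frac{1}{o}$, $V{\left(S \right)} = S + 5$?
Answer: $688$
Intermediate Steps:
$V{\left(S \right)} = 5 + S$
$T{\left(R \right)} = - \frac{1}{2}$
$w{\left(r,l \right)} = 7 - r \left(7 - r\right)$ ($w{\left(r,l \right)} = 3 - \left(\left(7 - r\right) r - 4\right) = 3 - \left(r \left(7 - r\right) - 4\right) = 3 - \left(-4 + r \left(7 - r\right)\right) = 7 - r \left(7 - r\right)$)
$\left(16 + 48\right) w{\left(T{\left(6 \right)},V{\left(0 \right)} \right)} = \left(16 + 48\right) \left(7 + \left(- \frac{1}{2}\right)^{2} - - \frac{7}{2}\right) = 64 \left(7 + \frac{1}{4} + \frac{7}{2}\right) = 64 \cdot \frac{43}{4} = 688$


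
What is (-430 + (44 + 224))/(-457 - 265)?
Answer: 81/361 ≈ 0.22438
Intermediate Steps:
(-430 + (44 + 224))/(-457 - 265) = (-430 + 268)/(-722) = -162*(-1/722) = 81/361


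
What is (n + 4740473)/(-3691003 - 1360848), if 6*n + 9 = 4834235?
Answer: -16638532/15155553 ≈ -1.0979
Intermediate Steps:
n = 2417113/3 (n = -3/2 + (⅙)*4834235 = -3/2 + 4834235/6 = 2417113/3 ≈ 8.0570e+5)
(n + 4740473)/(-3691003 - 1360848) = (2417113/3 + 4740473)/(-3691003 - 1360848) = (16638532/3)/(-5051851) = (16638532/3)*(-1/5051851) = -16638532/15155553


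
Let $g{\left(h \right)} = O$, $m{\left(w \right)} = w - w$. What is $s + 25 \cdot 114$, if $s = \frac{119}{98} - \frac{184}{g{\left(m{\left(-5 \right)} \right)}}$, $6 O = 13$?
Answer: $\frac{503465}{182} \approx 2766.3$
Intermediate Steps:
$O = \frac{13}{6}$ ($O = \frac{1}{6} \cdot 13 = \frac{13}{6} \approx 2.1667$)
$m{\left(w \right)} = 0$
$g{\left(h \right)} = \frac{13}{6}$
$s = - \frac{15235}{182}$ ($s = \frac{119}{98} - \frac{184}{\frac{13}{6}} = 119 \cdot \frac{1}{98} - \frac{1104}{13} = \frac{17}{14} - \frac{1104}{13} = - \frac{15235}{182} \approx -83.709$)
$s + 25 \cdot 114 = - \frac{15235}{182} + 25 \cdot 114 = - \frac{15235}{182} + 2850 = \frac{503465}{182}$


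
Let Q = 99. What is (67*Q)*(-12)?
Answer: -79596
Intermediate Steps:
(67*Q)*(-12) = (67*99)*(-12) = 6633*(-12) = -79596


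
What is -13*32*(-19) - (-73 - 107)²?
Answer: -24496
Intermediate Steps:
-13*32*(-19) - (-73 - 107)² = -416*(-19) - 1*(-180)² = 7904 - 1*32400 = 7904 - 32400 = -24496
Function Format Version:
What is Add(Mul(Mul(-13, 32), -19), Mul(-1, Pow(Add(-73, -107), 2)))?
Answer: -24496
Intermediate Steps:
Add(Mul(Mul(-13, 32), -19), Mul(-1, Pow(Add(-73, -107), 2))) = Add(Mul(-416, -19), Mul(-1, Pow(-180, 2))) = Add(7904, Mul(-1, 32400)) = Add(7904, -32400) = -24496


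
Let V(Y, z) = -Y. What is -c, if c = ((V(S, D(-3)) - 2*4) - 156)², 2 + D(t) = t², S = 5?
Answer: -28561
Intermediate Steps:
D(t) = -2 + t²
c = 28561 (c = ((-1*5 - 2*4) - 156)² = ((-5 - 8) - 156)² = (-13 - 156)² = (-169)² = 28561)
-c = -1*28561 = -28561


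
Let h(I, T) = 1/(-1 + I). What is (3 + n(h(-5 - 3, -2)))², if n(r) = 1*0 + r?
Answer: 676/81 ≈ 8.3457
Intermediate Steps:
n(r) = r (n(r) = 0 + r = r)
(3 + n(h(-5 - 3, -2)))² = (3 + 1/(-1 + (-5 - 3)))² = (3 + 1/(-1 - 8))² = (3 + 1/(-9))² = (3 - ⅑)² = (26/9)² = 676/81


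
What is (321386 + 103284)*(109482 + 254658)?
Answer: 154639333800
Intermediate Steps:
(321386 + 103284)*(109482 + 254658) = 424670*364140 = 154639333800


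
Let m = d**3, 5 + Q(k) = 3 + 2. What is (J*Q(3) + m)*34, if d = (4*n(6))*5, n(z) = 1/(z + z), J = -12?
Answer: 4250/27 ≈ 157.41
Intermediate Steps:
n(z) = 1/(2*z)
Q(k) = 0 (Q(k) = -5 + (3 + 2) = -5 + 5 = 0)
d = 5/3 (d = (4*((1/2)/6))*5 = (4*((1/2)*(1/6)))*5 = (4*(1/12))*5 = (1/3)*5 = 5/3 ≈ 1.6667)
m = 125/27 (m = (5/3)**3 = 125/27 ≈ 4.6296)
(J*Q(3) + m)*34 = (-12*0 + 125/27)*34 = (0 + 125/27)*34 = (125/27)*34 = 4250/27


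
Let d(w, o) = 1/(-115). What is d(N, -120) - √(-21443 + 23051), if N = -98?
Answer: -1/115 - 2*√402 ≈ -40.109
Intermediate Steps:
d(w, o) = -1/115
d(N, -120) - √(-21443 + 23051) = -1/115 - √(-21443 + 23051) = -1/115 - √1608 = -1/115 - 2*√402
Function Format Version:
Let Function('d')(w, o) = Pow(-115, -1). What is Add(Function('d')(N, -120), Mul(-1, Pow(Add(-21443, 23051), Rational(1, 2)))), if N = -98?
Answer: Add(Rational(-1, 115), Mul(-2, Pow(402, Rational(1, 2)))) ≈ -40.109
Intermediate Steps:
Function('d')(w, o) = Rational(-1, 115)
Add(Function('d')(N, -120), Mul(-1, Pow(Add(-21443, 23051), Rational(1, 2)))) = Add(Rational(-1, 115), Mul(-1, Pow(Add(-21443, 23051), Rational(1, 2)))) = Add(Rational(-1, 115), Mul(-1, Pow(1608, Rational(1, 2)))) = Add(Rational(-1, 115), Mul(-1, Mul(2, Pow(402, Rational(1, 2))))) = Add(Rational(-1, 115), Mul(-2, Pow(402, Rational(1, 2))))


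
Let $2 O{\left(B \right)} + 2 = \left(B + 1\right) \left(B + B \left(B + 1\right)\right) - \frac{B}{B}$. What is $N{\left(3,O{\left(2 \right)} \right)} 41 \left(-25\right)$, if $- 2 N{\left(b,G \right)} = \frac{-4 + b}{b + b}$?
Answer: $- \frac{1025}{12} \approx -85.417$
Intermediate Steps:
$O{\left(B \right)} = - \frac{3}{2} + \frac{\left(1 + B\right) \left(B + B \left(1 + B\right)\right)}{2}$ ($O{\left(B \right)} = -1 + \frac{\left(B + 1\right) \left(B + B \left(B + 1\right)\right) - \frac{B}{B}}{2} = -1 + \frac{\left(1 + B\right) \left(B + B \left(1 + B\right)\right) - 1}{2} = -1 + \frac{-1 + \left(1 + B\right) \left(B + B \left(1 + B\right)\right)}{2} = -1 + \left(- \frac{1}{2} + \frac{\left(1 + B\right) \left(B + B \left(1 + B\right)\right)}{2}\right) = - \frac{3}{2} + \frac{\left(1 + B\right) \left(B + B \left(1 + B\right)\right)}{2}$)
$N{\left(b,G \right)} = - \frac{-4 + b}{4 b}$ ($N{\left(b,G \right)} = - \frac{\left(-4 + b\right) \frac{1}{b + b}}{2} = - \frac{\left(-4 + b\right) \frac{1}{2 b}}{2} = - \frac{\frac{1}{2} \frac{1}{b} \left(-4 + b\right)}{2} = - \frac{-4 + b}{4 b}$)
$N{\left(3,O{\left(2 \right)} \right)} 41 \left(-25\right) = \frac{4 - 3}{4 \cdot 3} \cdot 41 \left(-25\right) = \frac{1}{4} \cdot \frac{1}{3} \left(4 - 3\right) 41 \left(-25\right) = \frac{1}{4} \cdot \frac{1}{3} \cdot 1 \cdot 41 \left(-25\right) = \frac{1}{12} \cdot 41 \left(-25\right) = \frac{41}{12} \left(-25\right) = - \frac{1025}{12}$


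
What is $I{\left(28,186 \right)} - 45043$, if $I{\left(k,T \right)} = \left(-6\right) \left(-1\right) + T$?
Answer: $-44851$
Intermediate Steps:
$I{\left(k,T \right)} = 6 + T$
$I{\left(28,186 \right)} - 45043 = \left(6 + 186\right) - 45043 = 192 - 45043 = -44851$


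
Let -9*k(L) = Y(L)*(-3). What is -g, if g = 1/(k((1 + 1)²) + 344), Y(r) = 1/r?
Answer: -12/4129 ≈ -0.0029063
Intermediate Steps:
k(L) = 1/(3*L) (k(L) = -(-3)/(9*L) = -(-1)/(3*L) = 1/(3*L))
g = 12/4129 (g = 1/(1/(3*((1 + 1)²)) + 344) = 1/(1/(3*(2²)) + 344) = 1/((⅓)/4 + 344) = 1/((⅓)*(¼) + 344) = 1/(1/12 + 344) = 1/(4129/12) = 12/4129 ≈ 0.0029063)
-g = -1*12/4129 = -12/4129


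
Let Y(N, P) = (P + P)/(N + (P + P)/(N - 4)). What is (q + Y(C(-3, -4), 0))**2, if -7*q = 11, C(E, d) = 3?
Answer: 121/49 ≈ 2.4694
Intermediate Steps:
Y(N, P) = 2*P/(N + 2*P/(-4 + N)) (Y(N, P) = (2*P)/(N + (2*P)/(-4 + N)) = (2*P)/(N + 2*P/(-4 + N)) = 2*P/(N + 2*P/(-4 + N)))
q = -11/7 (q = -1/7*11 = -11/7 ≈ -1.5714)
(q + Y(C(-3, -4), 0))**2 = (-11/7 + 2*0*(-4 + 3)/(3**2 - 4*3 + 2*0))**2 = (-11/7 + 2*0*(-1)/(9 - 12 + 0))**2 = (-11/7 + 2*0*(-1)/(-3))**2 = (-11/7 + 2*0*(-1/3)*(-1))**2 = (-11/7 + 0)**2 = (-11/7)**2 = 121/49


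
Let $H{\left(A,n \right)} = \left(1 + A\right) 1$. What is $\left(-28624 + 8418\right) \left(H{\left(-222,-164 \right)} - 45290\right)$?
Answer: $919595266$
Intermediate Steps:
$H{\left(A,n \right)} = 1 + A$
$\left(-28624 + 8418\right) \left(H{\left(-222,-164 \right)} - 45290\right) = \left(-28624 + 8418\right) \left(\left(1 - 222\right) - 45290\right) = - 20206 \left(-221 - 45290\right) = \left(-20206\right) \left(-45511\right) = 919595266$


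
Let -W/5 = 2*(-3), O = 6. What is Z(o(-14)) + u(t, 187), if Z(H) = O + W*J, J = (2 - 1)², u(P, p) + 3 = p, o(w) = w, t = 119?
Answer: 220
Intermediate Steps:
W = 30 (W = -10*(-3) = -5*(-6) = 30)
u(P, p) = -3 + p
J = 1 (J = 1² = 1)
Z(H) = 36 (Z(H) = 6 + 30*1 = 6 + 30 = 36)
Z(o(-14)) + u(t, 187) = 36 + (-3 + 187) = 36 + 184 = 220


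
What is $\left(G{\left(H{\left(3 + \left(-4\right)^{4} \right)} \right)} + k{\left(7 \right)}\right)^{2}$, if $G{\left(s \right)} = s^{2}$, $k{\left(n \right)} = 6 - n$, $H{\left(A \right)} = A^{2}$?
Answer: $20248745059443513600$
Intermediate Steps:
$\left(G{\left(H{\left(3 + \left(-4\right)^{4} \right)} \right)} + k{\left(7 \right)}\right)^{2} = \left(\left(\left(3 + \left(-4\right)^{4}\right)^{2}\right)^{2} + \left(6 - 7\right)\right)^{2} = \left(\left(\left(3 + 256\right)^{2}\right)^{2} + \left(6 - 7\right)\right)^{2} = \left(\left(259^{2}\right)^{2} - 1\right)^{2} = \left(67081^{2} - 1\right)^{2} = \left(4499860561 - 1\right)^{2} = 4499860560^{2} = 20248745059443513600$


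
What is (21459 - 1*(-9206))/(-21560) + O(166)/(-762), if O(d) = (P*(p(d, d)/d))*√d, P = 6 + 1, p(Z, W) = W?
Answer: -6133/4312 - 7*√166/762 ≈ -1.5407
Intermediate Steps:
P = 7
O(d) = 7*√d (O(d) = (7*(d/d))*√d = (7*1)*√d = 7*√d)
(21459 - 1*(-9206))/(-21560) + O(166)/(-762) = (21459 - 1*(-9206))/(-21560) + (7*√166)/(-762) = (21459 + 9206)*(-1/21560) + (7*√166)*(-1/762) = 30665*(-1/21560) - 7*√166/762 = -6133/4312 - 7*√166/762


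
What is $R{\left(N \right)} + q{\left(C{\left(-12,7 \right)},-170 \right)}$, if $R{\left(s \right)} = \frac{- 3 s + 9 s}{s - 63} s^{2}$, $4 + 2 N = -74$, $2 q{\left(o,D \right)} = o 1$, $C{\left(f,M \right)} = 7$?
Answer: $\frac{118757}{34} \approx 3492.9$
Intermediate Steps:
$q{\left(o,D \right)} = \frac{o}{2}$ ($q{\left(o,D \right)} = \frac{o 1}{2} = \frac{o}{2}$)
$N = -39$ ($N = -2 + \frac{1}{2} \left(-74\right) = -2 - 37 = -39$)
$R{\left(s \right)} = \frac{6 s^{3}}{-63 + s}$ ($R{\left(s \right)} = \frac{6 s}{-63 + s} s^{2} = \frac{6 s^{3}}{-63 + s}$)
$R{\left(N \right)} + q{\left(C{\left(-12,7 \right)},-170 \right)} = \frac{6 \left(-39\right)^{3}}{-63 - 39} + \frac{1}{2} \cdot 7 = 6 \left(-59319\right) \frac{1}{-102} + \frac{7}{2} = 6 \left(-59319\right) \left(- \frac{1}{102}\right) + \frac{7}{2} = \frac{59319}{17} + \frac{7}{2} = \frac{118757}{34}$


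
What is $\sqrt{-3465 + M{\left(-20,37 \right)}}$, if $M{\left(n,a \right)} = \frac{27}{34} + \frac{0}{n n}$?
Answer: $\frac{3 i \sqrt{444958}}{34} \approx 58.857 i$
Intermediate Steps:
$M{\left(n,a \right)} = \frac{27}{34}$ ($M{\left(n,a \right)} = 27 \cdot \frac{1}{34} + \frac{0}{n^{2}} = \frac{27}{34} + \frac{0}{n^{2}} = \frac{27}{34} + 0 = \frac{27}{34}$)
$\sqrt{-3465 + M{\left(-20,37 \right)}} = \sqrt{-3465 + \frac{27}{34}} = \sqrt{- \frac{117783}{34}} = \frac{3 i \sqrt{444958}}{34}$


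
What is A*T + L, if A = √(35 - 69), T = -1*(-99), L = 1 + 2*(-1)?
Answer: -1 + 99*I*√34 ≈ -1.0 + 577.26*I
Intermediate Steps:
L = -1 (L = 1 - 2 = -1)
T = 99
A = I*√34 (A = √(-34) = I*√34 ≈ 5.8309*I)
A*T + L = (I*√34)*99 - 1 = 99*I*√34 - 1 = -1 + 99*I*√34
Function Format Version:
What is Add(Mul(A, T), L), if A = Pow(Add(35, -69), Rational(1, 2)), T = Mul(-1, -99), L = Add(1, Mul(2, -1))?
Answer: Add(-1, Mul(99, I, Pow(34, Rational(1, 2)))) ≈ Add(-1.0000, Mul(577.26, I))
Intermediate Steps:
L = -1 (L = Add(1, -2) = -1)
T = 99
A = Mul(I, Pow(34, Rational(1, 2))) (A = Pow(-34, Rational(1, 2)) = Mul(I, Pow(34, Rational(1, 2))) ≈ Mul(5.8309, I))
Add(Mul(A, T), L) = Add(Mul(Mul(I, Pow(34, Rational(1, 2))), 99), -1) = Add(Mul(99, I, Pow(34, Rational(1, 2))), -1) = Add(-1, Mul(99, I, Pow(34, Rational(1, 2))))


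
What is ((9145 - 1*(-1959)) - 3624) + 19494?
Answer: 26974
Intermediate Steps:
((9145 - 1*(-1959)) - 3624) + 19494 = ((9145 + 1959) - 3624) + 19494 = (11104 - 3624) + 19494 = 7480 + 19494 = 26974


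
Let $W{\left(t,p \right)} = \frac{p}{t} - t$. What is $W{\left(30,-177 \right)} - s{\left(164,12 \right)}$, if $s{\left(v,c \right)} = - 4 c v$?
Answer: $\frac{78361}{10} \approx 7836.1$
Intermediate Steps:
$W{\left(t,p \right)} = - t + \frac{p}{t}$
$s{\left(v,c \right)} = - 4 c v$
$W{\left(30,-177 \right)} - s{\left(164,12 \right)} = \left(\left(-1\right) 30 - \frac{177}{30}\right) - \left(-4\right) 12 \cdot 164 = \left(-30 - \frac{59}{10}\right) - -7872 = \left(-30 - \frac{59}{10}\right) + 7872 = - \frac{359}{10} + 7872 = \frac{78361}{10}$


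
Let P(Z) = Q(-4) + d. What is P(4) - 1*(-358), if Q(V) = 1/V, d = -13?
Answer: 1379/4 ≈ 344.75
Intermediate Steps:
Q(V) = 1/V
P(Z) = -53/4 (P(Z) = 1/(-4) - 13 = -¼ - 13 = -53/4)
P(4) - 1*(-358) = -53/4 - 1*(-358) = -53/4 + 358 = 1379/4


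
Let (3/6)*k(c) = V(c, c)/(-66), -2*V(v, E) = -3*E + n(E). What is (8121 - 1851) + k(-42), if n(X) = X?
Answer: 68984/11 ≈ 6271.3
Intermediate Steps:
V(v, E) = E (V(v, E) = -(-3*E + E)/2 = -(-1)*E = E)
k(c) = -c/33 (k(c) = 2*(c/(-66)) = 2*(c*(-1/66)) = 2*(-c/66) = -c/33)
(8121 - 1851) + k(-42) = (8121 - 1851) - 1/33*(-42) = 6270 + 14/11 = 68984/11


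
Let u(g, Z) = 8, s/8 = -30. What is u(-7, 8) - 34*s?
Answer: 8168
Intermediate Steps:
s = -240 (s = 8*(-30) = -240)
u(-7, 8) - 34*s = 8 - 34*(-240) = 8 + 8160 = 8168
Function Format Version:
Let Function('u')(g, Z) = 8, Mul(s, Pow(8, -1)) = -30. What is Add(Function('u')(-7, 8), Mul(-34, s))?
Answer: 8168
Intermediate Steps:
s = -240 (s = Mul(8, -30) = -240)
Add(Function('u')(-7, 8), Mul(-34, s)) = Add(8, Mul(-34, -240)) = Add(8, 8160) = 8168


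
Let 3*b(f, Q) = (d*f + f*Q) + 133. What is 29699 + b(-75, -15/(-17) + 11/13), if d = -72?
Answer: 20884580/663 ≈ 31500.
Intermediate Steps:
b(f, Q) = 133/3 - 24*f + Q*f/3 (b(f, Q) = ((-72*f + f*Q) + 133)/3 = ((-72*f + Q*f) + 133)/3 = (133 - 72*f + Q*f)/3 = 133/3 - 24*f + Q*f/3)
29699 + b(-75, -15/(-17) + 11/13) = 29699 + (133/3 - 24*(-75) + (1/3)*(-15/(-17) + 11/13)*(-75)) = 29699 + (133/3 + 1800 + (1/3)*(-15*(-1/17) + 11*(1/13))*(-75)) = 29699 + (133/3 + 1800 + (1/3)*(15/17 + 11/13)*(-75)) = 29699 + (133/3 + 1800 + (1/3)*(382/221)*(-75)) = 29699 + (133/3 + 1800 - 9550/221) = 29699 + 1194143/663 = 20884580/663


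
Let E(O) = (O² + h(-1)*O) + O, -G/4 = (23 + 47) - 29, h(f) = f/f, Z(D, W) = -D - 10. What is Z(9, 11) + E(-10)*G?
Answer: -13139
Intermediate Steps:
Z(D, W) = -10 - D
h(f) = 1
G = -164 (G = -4*((23 + 47) - 29) = -4*(70 - 29) = -4*41 = -164)
E(O) = O² + 2*O (E(O) = (O² + 1*O) + O = (O² + O) + O = (O + O²) + O = O² + 2*O)
Z(9, 11) + E(-10)*G = (-10 - 1*9) - 10*(2 - 10)*(-164) = (-10 - 9) - 10*(-8)*(-164) = -19 + 80*(-164) = -19 - 13120 = -13139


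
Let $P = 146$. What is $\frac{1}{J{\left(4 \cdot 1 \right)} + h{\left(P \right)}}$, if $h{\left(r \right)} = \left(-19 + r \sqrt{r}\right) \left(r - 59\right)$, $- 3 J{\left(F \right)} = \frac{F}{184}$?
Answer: $\frac{31479870}{448543807167671} + \frac{241896888 \sqrt{146}}{448543807167671} \approx 6.5865 \cdot 10^{-6}$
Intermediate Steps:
$J{\left(F \right)} = - \frac{F}{552}$ ($J{\left(F \right)} = - \frac{F \frac{1}{184}}{3} = - \frac{\frac{1}{184} F}{3} = - \frac{F}{552}$)
$h{\left(r \right)} = \left(-59 + r\right) \left(-19 + r^{\frac{3}{2}}\right)$ ($h{\left(r \right)} = \left(-19 + r^{\frac{3}{2}}\right) \left(-59 + r\right) = \left(-59 + r\right) \left(-19 + r^{\frac{3}{2}}\right)$)
$\frac{1}{J{\left(4 \cdot 1 \right)} + h{\left(P \right)}} = \frac{1}{- \frac{4 \cdot 1}{552} + \left(1121 + 146^{\frac{5}{2}} - 59 \cdot 146^{\frac{3}{2}} - 2774\right)} = \frac{1}{\left(- \frac{1}{552}\right) 4 + \left(1121 + 21316 \sqrt{146} - 59 \cdot 146 \sqrt{146} - 2774\right)} = \frac{1}{- \frac{1}{138} + \left(1121 + 21316 \sqrt{146} - 8614 \sqrt{146} - 2774\right)} = \frac{1}{- \frac{1}{138} - \left(1653 - 12702 \sqrt{146}\right)} = \frac{1}{- \frac{228115}{138} + 12702 \sqrt{146}}$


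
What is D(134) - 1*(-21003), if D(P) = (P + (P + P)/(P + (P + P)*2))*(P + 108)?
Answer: 267639/5 ≈ 53528.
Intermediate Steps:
D(P) = (108 + P)*(⅖ + P) (D(P) = (P + (2*P)/(P + (2*P)*2))*(108 + P) = (P + (2*P)/(P + 4*P))*(108 + P) = (P + (2*P)/((5*P)))*(108 + P) = (P + (2*P)*(1/(5*P)))*(108 + P) = (P + ⅖)*(108 + P) = (⅖ + P)*(108 + P) = (108 + P)*(⅖ + P))
D(134) - 1*(-21003) = (216/5 + 134² + (542/5)*134) - 1*(-21003) = (216/5 + 17956 + 72628/5) + 21003 = 162624/5 + 21003 = 267639/5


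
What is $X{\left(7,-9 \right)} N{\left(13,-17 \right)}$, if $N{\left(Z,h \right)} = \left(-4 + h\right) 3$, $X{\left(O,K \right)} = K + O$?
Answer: $126$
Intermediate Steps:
$N{\left(Z,h \right)} = -12 + 3 h$
$X{\left(7,-9 \right)} N{\left(13,-17 \right)} = \left(-9 + 7\right) \left(-12 + 3 \left(-17\right)\right) = - 2 \left(-12 - 51\right) = \left(-2\right) \left(-63\right) = 126$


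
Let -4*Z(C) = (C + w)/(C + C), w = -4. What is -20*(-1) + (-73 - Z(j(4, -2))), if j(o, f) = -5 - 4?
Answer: -3803/72 ≈ -52.819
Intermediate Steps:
j(o, f) = -9
Z(C) = -(-4 + C)/(8*C) (Z(C) = -(C - 4)/(4*(C + C)) = -(-4 + C)/(4*(2*C)) = -(-4 + C)*1/(2*C)/4 = -(-4 + C)/(8*C))
-20*(-1) + (-73 - Z(j(4, -2))) = -20*(-1) + (-73 - (4 - 1*(-9))/(8*(-9))) = 20 + (-73 - (-1)*(4 + 9)/(8*9)) = 20 + (-73 - (-1)*13/(8*9)) = 20 + (-73 - 1*(-13/72)) = 20 + (-73 + 13/72) = 20 - 5243/72 = -3803/72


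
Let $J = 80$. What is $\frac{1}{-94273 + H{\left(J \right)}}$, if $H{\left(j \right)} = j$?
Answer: $- \frac{1}{94193} \approx -1.0616 \cdot 10^{-5}$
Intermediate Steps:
$\frac{1}{-94273 + H{\left(J \right)}} = \frac{1}{-94273 + 80} = \frac{1}{-94193} = - \frac{1}{94193}$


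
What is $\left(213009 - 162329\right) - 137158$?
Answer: $-86478$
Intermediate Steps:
$\left(213009 - 162329\right) - 137158 = 50680 - 137158 = -86478$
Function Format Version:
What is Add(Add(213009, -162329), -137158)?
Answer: -86478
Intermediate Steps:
Add(Add(213009, -162329), -137158) = Add(50680, -137158) = -86478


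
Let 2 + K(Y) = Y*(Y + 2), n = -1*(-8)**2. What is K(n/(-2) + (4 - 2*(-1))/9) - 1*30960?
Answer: -268466/9 ≈ -29830.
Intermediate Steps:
n = -64 (n = -1*64 = -64)
K(Y) = -2 + Y*(2 + Y) (K(Y) = -2 + Y*(Y + 2) = -2 + Y*(2 + Y))
K(n/(-2) + (4 - 2*(-1))/9) - 1*30960 = (-2 + (-64/(-2) + (4 - 2*(-1))/9)**2 + 2*(-64/(-2) + (4 - 2*(-1))/9)) - 1*30960 = (-2 + (-64*(-1/2) + (4 + 2)*(1/9))**2 + 2*(-64*(-1/2) + (4 + 2)*(1/9))) - 30960 = (-2 + (32 + 6*(1/9))**2 + 2*(32 + 6*(1/9))) - 30960 = (-2 + (32 + 2/3)**2 + 2*(32 + 2/3)) - 30960 = (-2 + (98/3)**2 + 2*(98/3)) - 30960 = (-2 + 9604/9 + 196/3) - 30960 = 10174/9 - 30960 = -268466/9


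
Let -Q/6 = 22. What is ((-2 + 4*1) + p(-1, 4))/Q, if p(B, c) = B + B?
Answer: 0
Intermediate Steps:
Q = -132 (Q = -6*22 = -132)
p(B, c) = 2*B
((-2 + 4*1) + p(-1, 4))/Q = ((-2 + 4*1) + 2*(-1))/(-132) = -((-2 + 4) - 2)/132 = -(2 - 2)/132 = -1/132*0 = 0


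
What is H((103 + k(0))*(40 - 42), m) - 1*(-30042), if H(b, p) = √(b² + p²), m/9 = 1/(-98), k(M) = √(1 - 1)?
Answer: 30042 + 5*√16302217/98 ≈ 30248.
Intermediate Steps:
k(M) = 0 (k(M) = √0 = 0)
m = -9/98 (m = 9*(1/(-98)) = 9*(1*(-1/98)) = 9*(-1/98) = -9/98 ≈ -0.091837)
H((103 + k(0))*(40 - 42), m) - 1*(-30042) = √(((103 + 0)*(40 - 42))² + (-9/98)²) - 1*(-30042) = √((103*(-2))² + 81/9604) + 30042 = √((-206)² + 81/9604) + 30042 = √(42436 + 81/9604) + 30042 = √(407555425/9604) + 30042 = 5*√16302217/98 + 30042 = 30042 + 5*√16302217/98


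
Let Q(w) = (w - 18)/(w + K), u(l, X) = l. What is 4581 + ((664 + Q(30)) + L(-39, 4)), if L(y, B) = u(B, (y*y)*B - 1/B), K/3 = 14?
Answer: 31495/6 ≈ 5249.2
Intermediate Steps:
K = 42 (K = 3*14 = 42)
L(y, B) = B
Q(w) = (-18 + w)/(42 + w) (Q(w) = (w - 18)/(w + 42) = (-18 + w)/(42 + w))
4581 + ((664 + Q(30)) + L(-39, 4)) = 4581 + ((664 + (-18 + 30)/(42 + 30)) + 4) = 4581 + ((664 + 12/72) + 4) = 4581 + ((664 + (1/72)*12) + 4) = 4581 + ((664 + ⅙) + 4) = 4581 + (3985/6 + 4) = 4581 + 4009/6 = 31495/6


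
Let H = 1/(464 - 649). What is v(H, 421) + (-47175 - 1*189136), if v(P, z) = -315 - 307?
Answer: -236933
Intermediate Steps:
H = -1/185 (H = 1/(-185) = -1/185 ≈ -0.0054054)
v(P, z) = -622
v(H, 421) + (-47175 - 1*189136) = -622 + (-47175 - 1*189136) = -622 + (-47175 - 189136) = -622 - 236311 = -236933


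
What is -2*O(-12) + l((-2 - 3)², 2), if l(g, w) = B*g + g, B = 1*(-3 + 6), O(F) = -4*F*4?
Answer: -284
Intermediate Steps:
O(F) = -16*F
B = 3 (B = 1*3 = 3)
l(g, w) = 4*g (l(g, w) = 3*g + g = 4*g)
-2*O(-12) + l((-2 - 3)², 2) = -(-32)*(-12) + 4*(-2 - 3)² = -2*192 + 4*(-5)² = -384 + 4*25 = -384 + 100 = -284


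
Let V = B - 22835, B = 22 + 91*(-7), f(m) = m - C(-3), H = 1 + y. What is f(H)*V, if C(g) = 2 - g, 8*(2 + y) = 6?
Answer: 246225/2 ≈ 1.2311e+5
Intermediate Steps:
y = -5/4 (y = -2 + (1/8)*6 = -2 + 3/4 = -5/4 ≈ -1.2500)
H = -1/4 (H = 1 - 5/4 = -1/4 ≈ -0.25000)
f(m) = -5 + m (f(m) = m - (2 - 1*(-3)) = m - (2 + 3) = m - 1*5 = m - 5 = -5 + m)
B = -615 (B = 22 - 637 = -615)
V = -23450 (V = -615 - 22835 = -23450)
f(H)*V = (-5 - 1/4)*(-23450) = -21/4*(-23450) = 246225/2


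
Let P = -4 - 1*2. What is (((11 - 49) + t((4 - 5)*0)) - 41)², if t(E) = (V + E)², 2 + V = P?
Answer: 225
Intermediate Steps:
P = -6 (P = -4 - 2 = -6)
V = -8 (V = -2 - 6 = -8)
t(E) = (-8 + E)²
(((11 - 49) + t((4 - 5)*0)) - 41)² = (((11 - 49) + (-8 + (4 - 5)*0)²) - 41)² = ((-38 + (-8 - 1*0)²) - 41)² = ((-38 + (-8 + 0)²) - 41)² = ((-38 + (-8)²) - 41)² = ((-38 + 64) - 41)² = (26 - 41)² = (-15)² = 225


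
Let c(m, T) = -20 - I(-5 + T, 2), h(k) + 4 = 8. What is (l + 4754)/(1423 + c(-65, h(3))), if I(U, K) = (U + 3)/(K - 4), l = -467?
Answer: 1429/468 ≈ 3.0534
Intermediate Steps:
h(k) = 4 (h(k) = -4 + 8 = 4)
I(U, K) = (3 + U)/(-4 + K)
c(m, T) = -21 + T/2 (c(m, T) = -20 - (3 + (-5 + T))/(-4 + 2) = -20 - (-2 + T)/(-2) = -20 - (-1)*(-2 + T)/2 = -20 - (1 - T/2) = -20 + (-1 + T/2) = -21 + T/2)
(l + 4754)/(1423 + c(-65, h(3))) = (-467 + 4754)/(1423 + (-21 + (½)*4)) = 4287/(1423 + (-21 + 2)) = 4287/(1423 - 19) = 4287/1404 = 4287*(1/1404) = 1429/468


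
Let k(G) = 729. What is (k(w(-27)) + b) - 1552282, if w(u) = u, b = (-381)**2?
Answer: -1406392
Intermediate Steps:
b = 145161
(k(w(-27)) + b) - 1552282 = (729 + 145161) - 1552282 = 145890 - 1552282 = -1406392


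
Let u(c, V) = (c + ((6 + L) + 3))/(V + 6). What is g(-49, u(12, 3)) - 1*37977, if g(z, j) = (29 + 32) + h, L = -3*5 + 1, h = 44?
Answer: -37872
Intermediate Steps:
L = -14 (L = -15 + 1 = -14)
u(c, V) = (-5 + c)/(6 + V) (u(c, V) = (c + ((6 - 14) + 3))/(V + 6) = (c + (-8 + 3))/(6 + V) = (c - 5)/(6 + V) = (-5 + c)/(6 + V))
g(z, j) = 105 (g(z, j) = (29 + 32) + 44 = 61 + 44 = 105)
g(-49, u(12, 3)) - 1*37977 = 105 - 1*37977 = 105 - 37977 = -37872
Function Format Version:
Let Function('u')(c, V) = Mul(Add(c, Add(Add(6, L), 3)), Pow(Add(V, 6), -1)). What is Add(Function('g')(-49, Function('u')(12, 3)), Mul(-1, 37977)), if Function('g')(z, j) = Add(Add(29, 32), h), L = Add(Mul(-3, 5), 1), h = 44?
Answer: -37872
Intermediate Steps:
L = -14 (L = Add(-15, 1) = -14)
Function('u')(c, V) = Mul(Pow(Add(6, V), -1), Add(-5, c)) (Function('u')(c, V) = Mul(Add(c, Add(Add(6, -14), 3)), Pow(Add(V, 6), -1)) = Mul(Add(c, Add(-8, 3)), Pow(Add(6, V), -1)) = Mul(Add(c, -5), Pow(Add(6, V), -1)) = Mul(Add(-5, c), Pow(Add(6, V), -1)) = Mul(Pow(Add(6, V), -1), Add(-5, c)))
Function('g')(z, j) = 105 (Function('g')(z, j) = Add(Add(29, 32), 44) = Add(61, 44) = 105)
Add(Function('g')(-49, Function('u')(12, 3)), Mul(-1, 37977)) = Add(105, Mul(-1, 37977)) = Add(105, -37977) = -37872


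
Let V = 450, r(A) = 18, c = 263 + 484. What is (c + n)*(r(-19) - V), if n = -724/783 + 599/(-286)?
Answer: -1332844840/4147 ≈ -3.2140e+5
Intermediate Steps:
c = 747
n = -676081/223938 (n = -724*1/783 + 599*(-1/286) = -724/783 - 599/286 = -676081/223938 ≈ -3.0191)
(c + n)*(r(-19) - V) = (747 - 676081/223938)*(18 - 1*450) = 166605605*(18 - 450)/223938 = (166605605/223938)*(-432) = -1332844840/4147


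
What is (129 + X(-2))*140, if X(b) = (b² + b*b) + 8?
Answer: 20300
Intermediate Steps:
X(b) = 8 + 2*b² (X(b) = (b² + b²) + 8 = 2*b² + 8 = 8 + 2*b²)
(129 + X(-2))*140 = (129 + (8 + 2*(-2)²))*140 = (129 + (8 + 2*4))*140 = (129 + (8 + 8))*140 = (129 + 16)*140 = 145*140 = 20300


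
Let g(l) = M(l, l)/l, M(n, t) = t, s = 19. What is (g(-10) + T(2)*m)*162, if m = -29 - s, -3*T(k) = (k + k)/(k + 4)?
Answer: 1890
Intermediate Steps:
T(k) = -2*k/(3*(4 + k)) (T(k) = -(k + k)/(3*(k + 4)) = -2*k/(3*(4 + k)))
g(l) = 1 (g(l) = l/l = 1)
m = -48 (m = -29 - 1*19 = -29 - 19 = -48)
(g(-10) + T(2)*m)*162 = (1 - 2*2/(12 + 3*2)*(-48))*162 = (1 - 2*2/(12 + 6)*(-48))*162 = (1 - 2*2/18*(-48))*162 = (1 - 2*2*1/18*(-48))*162 = (1 - 2/9*(-48))*162 = (1 + 32/3)*162 = (35/3)*162 = 1890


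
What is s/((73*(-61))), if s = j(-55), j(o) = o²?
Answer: -3025/4453 ≈ -0.67932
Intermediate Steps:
s = 3025 (s = (-55)² = 3025)
s/((73*(-61))) = 3025/((73*(-61))) = 3025/(-4453) = 3025*(-1/4453) = -3025/4453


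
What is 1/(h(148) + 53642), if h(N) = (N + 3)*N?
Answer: 1/75990 ≈ 1.3160e-5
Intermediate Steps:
h(N) = N*(3 + N) (h(N) = (3 + N)*N = N*(3 + N))
1/(h(148) + 53642) = 1/(148*(3 + 148) + 53642) = 1/(148*151 + 53642) = 1/(22348 + 53642) = 1/75990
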